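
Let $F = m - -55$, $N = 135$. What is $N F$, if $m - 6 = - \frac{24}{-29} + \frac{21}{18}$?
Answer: $\frac{493245}{58} \approx 8504.2$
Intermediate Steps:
$m = \frac{1391}{174}$ ($m = 6 + \left(- \frac{24}{-29} + \frac{21}{18}\right) = 6 + \left(\left(-24\right) \left(- \frac{1}{29}\right) + 21 \cdot \frac{1}{18}\right) = 6 + \left(\frac{24}{29} + \frac{7}{6}\right) = 6 + \frac{347}{174} = \frac{1391}{174} \approx 7.9943$)
$F = \frac{10961}{174}$ ($F = \frac{1391}{174} - -55 = \frac{1391}{174} + 55 = \frac{10961}{174} \approx 62.994$)
$N F = 135 \cdot \frac{10961}{174} = \frac{493245}{58}$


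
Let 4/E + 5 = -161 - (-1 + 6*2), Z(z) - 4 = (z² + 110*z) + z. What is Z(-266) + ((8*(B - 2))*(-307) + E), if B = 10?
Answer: 3820718/177 ≈ 21586.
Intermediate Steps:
Z(z) = 4 + z² + 111*z (Z(z) = 4 + ((z² + 110*z) + z) = 4 + (z² + 111*z) = 4 + z² + 111*z)
E = -4/177 (E = 4/(-5 + (-161 - (-1 + 6*2))) = 4/(-5 + (-161 - (-1 + 12))) = 4/(-5 + (-161 - 1*11)) = 4/(-5 + (-161 - 11)) = 4/(-5 - 172) = 4/(-177) = 4*(-1/177) = -4/177 ≈ -0.022599)
Z(-266) + ((8*(B - 2))*(-307) + E) = (4 + (-266)² + 111*(-266)) + ((8*(10 - 2))*(-307) - 4/177) = (4 + 70756 - 29526) + ((8*8)*(-307) - 4/177) = 41234 + (64*(-307) - 4/177) = 41234 + (-19648 - 4/177) = 41234 - 3477700/177 = 3820718/177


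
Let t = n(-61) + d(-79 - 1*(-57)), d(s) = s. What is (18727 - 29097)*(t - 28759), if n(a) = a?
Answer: 299091540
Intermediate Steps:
t = -83 (t = -61 + (-79 - 1*(-57)) = -61 + (-79 + 57) = -61 - 22 = -83)
(18727 - 29097)*(t - 28759) = (18727 - 29097)*(-83 - 28759) = -10370*(-28842) = 299091540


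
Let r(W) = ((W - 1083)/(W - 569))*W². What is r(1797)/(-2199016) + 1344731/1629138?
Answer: -31232545592125/1099827662159856 ≈ -0.028398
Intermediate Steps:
r(W) = W²*(-1083 + W)/(-569 + W) (r(W) = ((-1083 + W)/(-569 + W))*W² = W²*(-1083 + W)/(-569 + W))
r(1797)/(-2199016) + 1344731/1629138 = (1797²*(-1083 + 1797)/(-569 + 1797))/(-2199016) + 1344731/1629138 = (3229209*714/1228)*(-1/2199016) + 1344731*(1/1629138) = (3229209*(1/1228)*714)*(-1/2199016) + 1344731/1629138 = (1152827613/614)*(-1/2199016) + 1344731/1629138 = -1152827613/1350195824 + 1344731/1629138 = -31232545592125/1099827662159856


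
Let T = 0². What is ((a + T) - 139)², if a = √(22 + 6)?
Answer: 19349 - 556*√7 ≈ 17878.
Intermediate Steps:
T = 0
a = 2*√7 (a = √28 = 2*√7 ≈ 5.2915)
((a + T) - 139)² = ((2*√7 + 0) - 139)² = (2*√7 - 139)² = (-139 + 2*√7)²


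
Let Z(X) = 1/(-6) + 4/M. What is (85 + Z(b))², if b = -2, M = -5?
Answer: 6355441/900 ≈ 7061.6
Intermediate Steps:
Z(X) = -29/30 (Z(X) = 1/(-6) + 4/(-5) = 1*(-⅙) + 4*(-⅕) = -⅙ - ⅘ = -29/30)
(85 + Z(b))² = (85 - 29/30)² = (2521/30)² = 6355441/900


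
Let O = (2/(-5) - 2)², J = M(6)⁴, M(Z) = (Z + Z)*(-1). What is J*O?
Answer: 2985984/25 ≈ 1.1944e+5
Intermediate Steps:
M(Z) = -2*Z (M(Z) = (2*Z)*(-1) = -2*Z)
J = 20736 (J = (-2*6)⁴ = (-12)⁴ = 20736)
O = 144/25 (O = (2*(-⅕) - 2)² = (-⅖ - 2)² = (-12/5)² = 144/25 ≈ 5.7600)
J*O = 20736*(144/25) = 2985984/25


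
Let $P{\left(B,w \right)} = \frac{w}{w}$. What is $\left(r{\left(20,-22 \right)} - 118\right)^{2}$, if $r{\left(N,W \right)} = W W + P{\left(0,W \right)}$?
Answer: $134689$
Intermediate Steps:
$P{\left(B,w \right)} = 1$
$r{\left(N,W \right)} = 1 + W^{2}$ ($r{\left(N,W \right)} = W W + 1 = W^{2} + 1 = 1 + W^{2}$)
$\left(r{\left(20,-22 \right)} - 118\right)^{2} = \left(\left(1 + \left(-22\right)^{2}\right) - 118\right)^{2} = \left(\left(1 + 484\right) - 118\right)^{2} = \left(485 - 118\right)^{2} = 367^{2} = 134689$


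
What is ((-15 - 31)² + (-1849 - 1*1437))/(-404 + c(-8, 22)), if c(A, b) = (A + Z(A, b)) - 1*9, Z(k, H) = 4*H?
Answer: 130/37 ≈ 3.5135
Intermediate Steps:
c(A, b) = -9 + A + 4*b (c(A, b) = (A + 4*b) - 1*9 = (A + 4*b) - 9 = -9 + A + 4*b)
((-15 - 31)² + (-1849 - 1*1437))/(-404 + c(-8, 22)) = ((-15 - 31)² + (-1849 - 1*1437))/(-404 + (-9 - 8 + 4*22)) = ((-46)² + (-1849 - 1437))/(-404 + (-9 - 8 + 88)) = (2116 - 3286)/(-404 + 71) = -1170/(-333) = -1170*(-1/333) = 130/37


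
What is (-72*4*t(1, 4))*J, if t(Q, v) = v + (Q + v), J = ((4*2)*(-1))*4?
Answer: 82944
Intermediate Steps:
J = -32 (J = (8*(-1))*4 = -8*4 = -32)
t(Q, v) = Q + 2*v
(-72*4*t(1, 4))*J = -72*4*(1 + 2*4)*(-32) = -72*4*(1 + 8)*(-32) = -72*4*9*(-32) = -72*36*(-32) = -9*288*(-32) = -2592*(-32) = 82944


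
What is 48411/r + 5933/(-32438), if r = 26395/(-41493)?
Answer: -65158938856409/856201010 ≈ -76102.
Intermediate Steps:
r = -26395/41493 (r = 26395*(-1/41493) = -26395/41493 ≈ -0.63613)
48411/r + 5933/(-32438) = 48411/(-26395/41493) + 5933/(-32438) = 48411*(-41493/26395) + 5933*(-1/32438) = -2008717623/26395 - 5933/32438 = -65158938856409/856201010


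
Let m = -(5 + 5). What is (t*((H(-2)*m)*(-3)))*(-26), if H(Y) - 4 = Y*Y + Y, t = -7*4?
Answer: 131040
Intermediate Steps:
t = -28
m = -10 (m = -1*10 = -10)
H(Y) = 4 + Y + Y² (H(Y) = 4 + (Y*Y + Y) = 4 + (Y² + Y) = 4 + (Y + Y²) = 4 + Y + Y²)
(t*((H(-2)*m)*(-3)))*(-26) = -28*(4 - 2 + (-2)²)*(-10)*(-3)*(-26) = -28*(4 - 2 + 4)*(-10)*(-3)*(-26) = -28*6*(-10)*(-3)*(-26) = -(-1680)*(-3)*(-26) = -28*180*(-26) = -5040*(-26) = 131040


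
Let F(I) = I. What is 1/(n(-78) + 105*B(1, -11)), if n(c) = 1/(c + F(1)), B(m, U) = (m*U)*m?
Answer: -77/88936 ≈ -0.00086579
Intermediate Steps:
B(m, U) = U*m**2 (B(m, U) = (U*m)*m = U*m**2)
n(c) = 1/(1 + c) (n(c) = 1/(c + 1) = 1/(1 + c))
1/(n(-78) + 105*B(1, -11)) = 1/(1/(1 - 78) + 105*(-11*1**2)) = 1/(1/(-77) + 105*(-11*1)) = 1/(-1/77 + 105*(-11)) = 1/(-1/77 - 1155) = 1/(-88936/77) = -77/88936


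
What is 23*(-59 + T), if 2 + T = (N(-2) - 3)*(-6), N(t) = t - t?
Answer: -989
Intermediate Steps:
N(t) = 0
T = 16 (T = -2 + (0 - 3)*(-6) = -2 - 3*(-6) = -2 + 18 = 16)
23*(-59 + T) = 23*(-59 + 16) = 23*(-43) = -989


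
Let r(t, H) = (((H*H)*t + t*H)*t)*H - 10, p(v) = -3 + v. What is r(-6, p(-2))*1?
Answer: -3610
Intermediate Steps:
r(t, H) = -10 + H*t*(H*t + t*H²) (r(t, H) = ((H²*t + H*t)*t)*H - 10 = ((t*H² + H*t)*t)*H - 10 = ((H*t + t*H²)*t)*H - 10 = (t*(H*t + t*H²))*H - 10 = H*t*(H*t + t*H²) - 10 = -10 + H*t*(H*t + t*H²))
r(-6, p(-2))*1 = (-10 + (-3 - 2)²*(-6)² + (-3 - 2)³*(-6)²)*1 = (-10 + (-5)²*36 + (-5)³*36)*1 = (-10 + 25*36 - 125*36)*1 = (-10 + 900 - 4500)*1 = -3610*1 = -3610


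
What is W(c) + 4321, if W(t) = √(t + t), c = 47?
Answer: 4321 + √94 ≈ 4330.7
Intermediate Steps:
W(t) = √2*√t (W(t) = √(2*t) = √2*√t)
W(c) + 4321 = √2*√47 + 4321 = √94 + 4321 = 4321 + √94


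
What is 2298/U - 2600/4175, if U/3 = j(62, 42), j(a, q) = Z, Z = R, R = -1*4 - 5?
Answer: -128858/1503 ≈ -85.734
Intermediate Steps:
R = -9 (R = -4 - 5 = -9)
Z = -9
j(a, q) = -9
U = -27 (U = 3*(-9) = -27)
2298/U - 2600/4175 = 2298/(-27) - 2600/4175 = 2298*(-1/27) - 2600*1/4175 = -766/9 - 104/167 = -128858/1503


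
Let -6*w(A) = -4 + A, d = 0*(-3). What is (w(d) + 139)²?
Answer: 175561/9 ≈ 19507.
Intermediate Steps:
d = 0
w(A) = ⅔ - A/6 (w(A) = -(-4 + A)/6 = ⅔ - A/6)
(w(d) + 139)² = ((⅔ - ⅙*0) + 139)² = ((⅔ + 0) + 139)² = (⅔ + 139)² = (419/3)² = 175561/9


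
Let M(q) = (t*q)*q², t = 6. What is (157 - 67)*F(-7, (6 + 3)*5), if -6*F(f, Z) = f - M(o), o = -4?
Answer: -5655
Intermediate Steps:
M(q) = 6*q³ (M(q) = (6*q)*q² = 6*q³)
F(f, Z) = -64 - f/6 (F(f, Z) = -(f - 6*(-4)³)/6 = -(f - 6*(-64))/6 = -(f - 1*(-384))/6 = -(f + 384)/6 = -(384 + f)/6 = -64 - f/6)
(157 - 67)*F(-7, (6 + 3)*5) = (157 - 67)*(-64 - ⅙*(-7)) = 90*(-64 + 7/6) = 90*(-377/6) = -5655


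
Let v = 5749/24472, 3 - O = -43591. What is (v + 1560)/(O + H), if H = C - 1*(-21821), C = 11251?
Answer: 38182069/1876170352 ≈ 0.020351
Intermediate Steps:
O = 43594 (O = 3 - 1*(-43591) = 3 + 43591 = 43594)
v = 5749/24472 (v = 5749*(1/24472) = 5749/24472 ≈ 0.23492)
H = 33072 (H = 11251 - 1*(-21821) = 11251 + 21821 = 33072)
(v + 1560)/(O + H) = (5749/24472 + 1560)/(43594 + 33072) = (38182069/24472)/76666 = (38182069/24472)*(1/76666) = 38182069/1876170352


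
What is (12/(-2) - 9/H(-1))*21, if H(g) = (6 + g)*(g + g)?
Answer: -1071/10 ≈ -107.10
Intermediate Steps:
H(g) = 2*g*(6 + g) (H(g) = (6 + g)*(2*g) = 2*g*(6 + g))
(12/(-2) - 9/H(-1))*21 = (12/(-2) - 9*(-1/(2*(6 - 1))))*21 = (12*(-1/2) - 9/(2*(-1)*5))*21 = (-6 - 9/(-10))*21 = (-6 - 9*(-1/10))*21 = (-6 + 9/10)*21 = -51/10*21 = -1071/10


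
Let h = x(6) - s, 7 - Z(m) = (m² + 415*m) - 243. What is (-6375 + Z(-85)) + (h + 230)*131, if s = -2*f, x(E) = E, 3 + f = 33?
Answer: 60701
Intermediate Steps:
f = 30 (f = -3 + 33 = 30)
s = -60 (s = -2*30 = -60)
Z(m) = 250 - m² - 415*m (Z(m) = 7 - ((m² + 415*m) - 243) = 7 - (-243 + m² + 415*m) = 7 + (243 - m² - 415*m) = 250 - m² - 415*m)
h = 66 (h = 6 - 1*(-60) = 6 + 60 = 66)
(-6375 + Z(-85)) + (h + 230)*131 = (-6375 + (250 - 1*(-85)² - 415*(-85))) + (66 + 230)*131 = (-6375 + (250 - 1*7225 + 35275)) + 296*131 = (-6375 + (250 - 7225 + 35275)) + 38776 = (-6375 + 28300) + 38776 = 21925 + 38776 = 60701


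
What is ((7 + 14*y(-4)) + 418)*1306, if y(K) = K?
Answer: 481914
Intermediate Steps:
((7 + 14*y(-4)) + 418)*1306 = ((7 + 14*(-4)) + 418)*1306 = ((7 - 56) + 418)*1306 = (-49 + 418)*1306 = 369*1306 = 481914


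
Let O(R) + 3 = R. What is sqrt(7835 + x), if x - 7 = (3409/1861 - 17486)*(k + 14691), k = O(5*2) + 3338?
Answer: I*sqrt(1092111922389570)/1861 ≈ 17758.0*I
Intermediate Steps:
O(R) = -3 + R
k = 3345 (k = (-3 + 5*2) + 3338 = (-3 + 10) + 3338 = 7 + 3338 = 3345)
x = -586856022305/1861 (x = 7 + (3409/1861 - 17486)*(3345 + 14691) = 7 + (3409*(1/1861) - 17486)*18036 = 7 + (3409/1861 - 17486)*18036 = 7 - 32538037/1861*18036 = 7 - 586856035332/1861 = -586856022305/1861 ≈ -3.1534e+8)
sqrt(7835 + x) = sqrt(7835 - 586856022305/1861) = sqrt(-586841441370/1861) = I*sqrt(1092111922389570)/1861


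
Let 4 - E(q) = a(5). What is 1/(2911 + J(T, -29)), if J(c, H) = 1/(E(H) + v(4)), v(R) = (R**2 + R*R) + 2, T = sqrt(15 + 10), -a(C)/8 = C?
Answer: 78/227059 ≈ 0.00034352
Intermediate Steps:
a(C) = -8*C
E(q) = 44 (E(q) = 4 - (-8)*5 = 4 - 1*(-40) = 4 + 40 = 44)
T = 5 (T = sqrt(25) = 5)
v(R) = 2 + 2*R**2 (v(R) = (R**2 + R**2) + 2 = 2*R**2 + 2 = 2 + 2*R**2)
J(c, H) = 1/78 (J(c, H) = 1/(44 + (2 + 2*4**2)) = 1/(44 + (2 + 2*16)) = 1/(44 + (2 + 32)) = 1/(44 + 34) = 1/78)
1/(2911 + J(T, -29)) = 1/(2911 + 1/78) = 1/(227059/78) = 78/227059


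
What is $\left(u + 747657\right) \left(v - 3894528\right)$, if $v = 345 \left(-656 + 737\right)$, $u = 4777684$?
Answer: $-21364189579803$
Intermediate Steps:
$v = 27945$ ($v = 345 \cdot 81 = 27945$)
$\left(u + 747657\right) \left(v - 3894528\right) = \left(4777684 + 747657\right) \left(27945 - 3894528\right) = 5525341 \left(-3866583\right) = -21364189579803$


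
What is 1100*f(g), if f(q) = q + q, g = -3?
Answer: -6600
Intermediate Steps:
f(q) = 2*q
1100*f(g) = 1100*(2*(-3)) = 1100*(-6) = -6600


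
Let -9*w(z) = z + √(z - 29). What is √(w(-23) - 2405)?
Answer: √(-21622 - 2*I*√13)/3 ≈ 0.0081734 - 49.015*I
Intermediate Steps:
w(z) = -z/9 - √(-29 + z)/9 (w(z) = -(z + √(z - 29))/9 = -(z + √(-29 + z))/9 = -z/9 - √(-29 + z)/9)
√(w(-23) - 2405) = √((-⅑*(-23) - √(-29 - 23)/9) - 2405) = √((23/9 - 2*I*√13/9) - 2405) = √(-21622/9 - 2*I*√13/9)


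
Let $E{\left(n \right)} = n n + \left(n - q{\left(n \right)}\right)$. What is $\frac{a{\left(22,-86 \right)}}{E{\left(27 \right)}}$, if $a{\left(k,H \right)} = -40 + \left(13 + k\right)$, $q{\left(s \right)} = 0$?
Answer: $- \frac{5}{756} \approx -0.0066138$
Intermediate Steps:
$a{\left(k,H \right)} = -27 + k$
$E{\left(n \right)} = n + n^{2}$ ($E{\left(n \right)} = n n + \left(n - 0\right) = n^{2} + \left(n + 0\right) = n^{2} + n = n + n^{2}$)
$\frac{a{\left(22,-86 \right)}}{E{\left(27 \right)}} = \frac{-27 + 22}{27 \left(1 + 27\right)} = - \frac{5}{27 \cdot 28} = - \frac{5}{756}$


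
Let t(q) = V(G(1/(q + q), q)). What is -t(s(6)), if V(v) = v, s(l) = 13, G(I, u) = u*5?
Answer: -65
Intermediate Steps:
G(I, u) = 5*u
t(q) = 5*q
-t(s(6)) = -5*13 = -1*65 = -65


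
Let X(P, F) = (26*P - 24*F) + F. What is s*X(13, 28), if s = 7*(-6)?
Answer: 12852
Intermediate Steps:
X(P, F) = -23*F + 26*P (X(P, F) = (-24*F + 26*P) + F = -23*F + 26*P)
s = -42
s*X(13, 28) = -42*(-23*28 + 26*13) = -42*(-644 + 338) = -42*(-306) = 12852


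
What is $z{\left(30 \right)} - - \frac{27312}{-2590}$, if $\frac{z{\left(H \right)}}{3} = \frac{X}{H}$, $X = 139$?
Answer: $\frac{8689}{2590} \approx 3.3548$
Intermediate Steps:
$z{\left(H \right)} = \frac{417}{H}$ ($z{\left(H \right)} = 3 \frac{139}{H} = \frac{417}{H}$)
$z{\left(30 \right)} - - \frac{27312}{-2590} = \frac{417}{30} - - \frac{27312}{-2590} = 417 \cdot \frac{1}{30} - \left(-27312\right) \left(- \frac{1}{2590}\right) = \frac{139}{10} - \frac{13656}{1295} = \frac{8689}{2590}$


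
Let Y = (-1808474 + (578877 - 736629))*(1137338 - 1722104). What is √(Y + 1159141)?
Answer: √1149783272257 ≈ 1.0723e+6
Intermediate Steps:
Y = 1149782113116 (Y = (-1808474 - 157752)*(-584766) = -1966226*(-584766) = 1149782113116)
√(Y + 1159141) = √(1149782113116 + 1159141) = √1149783272257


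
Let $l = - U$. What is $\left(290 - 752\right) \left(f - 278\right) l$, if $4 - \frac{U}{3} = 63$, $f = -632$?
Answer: $74414340$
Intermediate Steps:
$U = -177$ ($U = 12 - 189 = -177$)
$l = 177$ ($l = \left(-1\right) \left(-177\right) = 177$)
$\left(290 - 752\right) \left(f - 278\right) l = \left(290 - 752\right) \left(-632 - 278\right) 177 = \left(-462\right) \left(-910\right) 177 = 420420 \cdot 177 = 74414340$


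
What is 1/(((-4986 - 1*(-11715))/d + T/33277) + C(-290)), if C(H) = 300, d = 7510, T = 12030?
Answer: 249910270/75287347233 ≈ 0.0033194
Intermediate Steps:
1/(((-4986 - 1*(-11715))/d + T/33277) + C(-290)) = 1/(((-4986 - 1*(-11715))/7510 + 12030/33277) + 300) = 1/(((-4986 + 11715)*(1/7510) + 12030*(1/33277)) + 300) = 1/((6729*(1/7510) + 12030/33277) + 300) = 1/((6729/7510 + 12030/33277) + 300) = 1/(314266233/249910270 + 300) = 1/(75287347233/249910270) = 249910270/75287347233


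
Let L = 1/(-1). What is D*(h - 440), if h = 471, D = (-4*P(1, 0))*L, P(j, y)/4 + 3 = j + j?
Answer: -496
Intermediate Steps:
P(j, y) = -12 + 8*j (P(j, y) = -12 + 4*(j + j) = -12 + 4*(2*j) = -12 + 8*j)
L = -1
D = -16 (D = -4*(-12 + 8*1)*(-1) = -4*(-12 + 8)*(-1) = -4*(-4)*(-1) = 16*(-1) = -16)
D*(h - 440) = -16*(471 - 440) = -16*31 = -496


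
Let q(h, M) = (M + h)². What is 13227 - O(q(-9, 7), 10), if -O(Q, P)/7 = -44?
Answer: 12919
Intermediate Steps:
O(Q, P) = 308 (O(Q, P) = -7*(-44) = 308)
13227 - O(q(-9, 7), 10) = 13227 - 1*308 = 13227 - 308 = 12919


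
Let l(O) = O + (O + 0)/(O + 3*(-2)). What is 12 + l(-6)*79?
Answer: -845/2 ≈ -422.50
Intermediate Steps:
l(O) = O + O/(-6 + O) (l(O) = O + O/(O - 6) = O + O/(-6 + O))
12 + l(-6)*79 = 12 - 6*(-5 - 6)/(-6 - 6)*79 = 12 - 6*(-11)/(-12)*79 = 12 - 6*(-1/12)*(-11)*79 = 12 - 11/2*79 = 12 - 869/2 = -845/2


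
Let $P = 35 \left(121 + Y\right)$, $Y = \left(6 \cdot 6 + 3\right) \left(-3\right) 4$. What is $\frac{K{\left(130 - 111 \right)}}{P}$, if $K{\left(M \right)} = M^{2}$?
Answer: $- \frac{361}{12145} \approx -0.029724$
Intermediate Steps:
$Y = -468$ ($Y = \left(36 + 3\right) \left(-3\right) 4 = 39 \left(-3\right) 4 = \left(-117\right) 4 = -468$)
$P = -12145$ ($P = 35 \left(121 - 468\right) = 35 \left(-347\right) = -12145$)
$\frac{K{\left(130 - 111 \right)}}{P} = \frac{\left(130 - 111\right)^{2}}{-12145} = 19^{2} \left(- \frac{1}{12145}\right) = 361 \left(- \frac{1}{12145}\right) = - \frac{361}{12145}$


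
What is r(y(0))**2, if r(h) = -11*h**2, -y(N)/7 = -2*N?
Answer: 0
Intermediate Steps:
y(N) = 14*N (y(N) = -(-14)*N = 14*N)
r(y(0))**2 = (-11*(14*0)**2)**2 = (-11*0**2)**2 = (-11*0)**2 = 0**2 = 0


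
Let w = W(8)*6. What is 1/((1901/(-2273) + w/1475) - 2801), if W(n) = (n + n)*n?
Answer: -3352675/9391900986 ≈ -0.00035698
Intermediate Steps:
W(n) = 2*n² (W(n) = (2*n)*n = 2*n²)
w = 768 (w = (2*8²)*6 = (2*64)*6 = 128*6 = 768)
1/((1901/(-2273) + w/1475) - 2801) = 1/((1901/(-2273) + 768/1475) - 2801) = 1/((1901*(-1/2273) + 768*(1/1475)) - 2801) = 1/((-1901/2273 + 768/1475) - 2801) = 1/(-1058311/3352675 - 2801) = 1/(-9391900986/3352675) = -3352675/9391900986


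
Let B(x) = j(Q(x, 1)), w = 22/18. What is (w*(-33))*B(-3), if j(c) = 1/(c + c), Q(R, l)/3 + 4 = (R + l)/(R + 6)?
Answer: 121/84 ≈ 1.4405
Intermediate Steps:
Q(R, l) = -12 + 3*(R + l)/(6 + R) (Q(R, l) = -12 + 3*((R + l)/(R + 6)) = -12 + 3*((R + l)/(6 + R)) = -12 + 3*(R + l)/(6 + R))
w = 11/9 (w = 22*(1/18) = 11/9 ≈ 1.2222)
j(c) = 1/(2*c)
B(x) = (6 + x)/(6*(-23 - 3*x)) (B(x) = 1/(2*((3*(-24 + 1 - 3*x)/(6 + x)))) = 1/(2*((3*(-23 - 3*x)/(6 + x)))) = ((6 + x)/(3*(-23 - 3*x)))/2 = (6 + x)/(6*(-23 - 3*x)))
(w*(-33))*B(-3) = ((11/9)*(-33))*((-6 - 1*(-3))/(6*(23 + 3*(-3)))) = -121*(-6 + 3)/(18*(23 - 9)) = -121*(-3)/(18*14) = -121/3*(-1/28) = 121/84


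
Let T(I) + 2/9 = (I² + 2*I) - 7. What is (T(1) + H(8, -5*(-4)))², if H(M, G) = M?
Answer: 1156/81 ≈ 14.272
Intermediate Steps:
T(I) = -65/9 + I² + 2*I (T(I) = -2/9 + ((I² + 2*I) - 7) = -2/9 + (-7 + I² + 2*I) = -65/9 + I² + 2*I)
(T(1) + H(8, -5*(-4)))² = ((-65/9 + 1² + 2*1) + 8)² = ((-65/9 + 1 + 2) + 8)² = (-38/9 + 8)² = (34/9)² = 1156/81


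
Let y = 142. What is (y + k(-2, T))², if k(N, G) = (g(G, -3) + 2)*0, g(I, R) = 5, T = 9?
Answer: 20164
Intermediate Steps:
k(N, G) = 0 (k(N, G) = (5 + 2)*0 = 7*0 = 0)
(y + k(-2, T))² = (142 + 0)² = 142² = 20164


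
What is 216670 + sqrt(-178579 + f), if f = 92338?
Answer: 216670 + I*sqrt(86241) ≈ 2.1667e+5 + 293.67*I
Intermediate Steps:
216670 + sqrt(-178579 + f) = 216670 + sqrt(-178579 + 92338) = 216670 + sqrt(-86241) = 216670 + I*sqrt(86241)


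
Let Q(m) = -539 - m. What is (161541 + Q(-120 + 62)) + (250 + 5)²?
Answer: 226085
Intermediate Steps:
(161541 + Q(-120 + 62)) + (250 + 5)² = (161541 + (-539 - (-120 + 62))) + (250 + 5)² = (161541 + (-539 - 1*(-58))) + 255² = (161541 + (-539 + 58)) + 65025 = (161541 - 481) + 65025 = 161060 + 65025 = 226085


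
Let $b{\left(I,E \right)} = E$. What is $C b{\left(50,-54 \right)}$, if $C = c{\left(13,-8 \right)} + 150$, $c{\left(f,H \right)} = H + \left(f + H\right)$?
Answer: $-7938$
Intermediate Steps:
$c{\left(f,H \right)} = f + 2 H$ ($c{\left(f,H \right)} = H + \left(H + f\right) = f + 2 H$)
$C = 147$ ($C = \left(13 + 2 \left(-8\right)\right) + 150 = \left(13 - 16\right) + 150 = -3 + 150 = 147$)
$C b{\left(50,-54 \right)} = 147 \left(-54\right) = -7938$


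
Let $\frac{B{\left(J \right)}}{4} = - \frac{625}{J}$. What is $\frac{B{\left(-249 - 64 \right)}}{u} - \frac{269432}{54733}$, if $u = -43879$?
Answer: $- \frac{3700550138364}{751709973091} \approx -4.9228$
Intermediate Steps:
$B{\left(J \right)} = - \frac{2500}{J}$ ($B{\left(J \right)} = 4 \left(- \frac{625}{J}\right) = - \frac{2500}{J}$)
$\frac{B{\left(-249 - 64 \right)}}{u} - \frac{269432}{54733} = \frac{\left(-2500\right) \frac{1}{-249 - 64}}{-43879} - \frac{269432}{54733} = - \frac{2500}{-313} \left(- \frac{1}{43879}\right) - \frac{269432}{54733} = \left(-2500\right) \left(- \frac{1}{313}\right) \left(- \frac{1}{43879}\right) - \frac{269432}{54733} = \frac{2500}{313} \left(- \frac{1}{43879}\right) - \frac{269432}{54733} = - \frac{2500}{13734127} - \frac{269432}{54733} = - \frac{3700550138364}{751709973091}$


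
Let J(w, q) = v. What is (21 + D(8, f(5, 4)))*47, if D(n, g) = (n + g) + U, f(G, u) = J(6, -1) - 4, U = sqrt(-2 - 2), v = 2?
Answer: 1269 + 94*I ≈ 1269.0 + 94.0*I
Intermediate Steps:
J(w, q) = 2
U = 2*I (U = sqrt(-4) = 2*I ≈ 2.0*I)
f(G, u) = -2 (f(G, u) = 2 - 4 = -2)
D(n, g) = g + n + 2*I (D(n, g) = (n + g) + 2*I = (g + n) + 2*I = g + n + 2*I)
(21 + D(8, f(5, 4)))*47 = (21 + (-2 + 8 + 2*I))*47 = (21 + (6 + 2*I))*47 = (27 + 2*I)*47 = 1269 + 94*I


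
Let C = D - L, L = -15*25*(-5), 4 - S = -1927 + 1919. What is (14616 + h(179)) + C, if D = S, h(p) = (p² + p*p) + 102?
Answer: 76937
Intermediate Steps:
h(p) = 102 + 2*p² (h(p) = (p² + p²) + 102 = 2*p² + 102 = 102 + 2*p²)
S = 12 (S = 4 - (-1927 + 1919) = 4 - 1*(-8) = 4 + 8 = 12)
D = 12
L = 1875 (L = -375*(-5) = 1875)
C = -1863 (C = 12 - 1*1875 = 12 - 1875 = -1863)
(14616 + h(179)) + C = (14616 + (102 + 2*179²)) - 1863 = (14616 + (102 + 2*32041)) - 1863 = (14616 + (102 + 64082)) - 1863 = (14616 + 64184) - 1863 = 78800 - 1863 = 76937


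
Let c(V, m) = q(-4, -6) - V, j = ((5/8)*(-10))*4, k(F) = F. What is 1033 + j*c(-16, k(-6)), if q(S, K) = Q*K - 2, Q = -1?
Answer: 533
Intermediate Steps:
j = -25 (j = ((5*(⅛))*(-10))*4 = ((5/8)*(-10))*4 = -25/4*4 = -25)
q(S, K) = -2 - K (q(S, K) = -K - 2 = -2 - K)
c(V, m) = 4 - V (c(V, m) = (-2 - 1*(-6)) - V = (-2 + 6) - V = 4 - V)
1033 + j*c(-16, k(-6)) = 1033 - 25*(4 - 1*(-16)) = 1033 - 25*(4 + 16) = 1033 - 25*20 = 1033 - 500 = 533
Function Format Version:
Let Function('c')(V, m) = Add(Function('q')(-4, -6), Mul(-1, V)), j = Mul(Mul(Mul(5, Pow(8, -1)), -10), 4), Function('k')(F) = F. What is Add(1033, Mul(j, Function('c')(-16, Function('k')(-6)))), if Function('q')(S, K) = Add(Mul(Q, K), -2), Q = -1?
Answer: 533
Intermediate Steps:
j = -25 (j = Mul(Mul(Mul(5, Rational(1, 8)), -10), 4) = Mul(Mul(Rational(5, 8), -10), 4) = Mul(Rational(-25, 4), 4) = -25)
Function('q')(S, K) = Add(-2, Mul(-1, K)) (Function('q')(S, K) = Add(Mul(-1, K), -2) = Add(-2, Mul(-1, K)))
Function('c')(V, m) = Add(4, Mul(-1, V)) (Function('c')(V, m) = Add(Add(-2, Mul(-1, -6)), Mul(-1, V)) = Add(Add(-2, 6), Mul(-1, V)) = Add(4, Mul(-1, V)))
Add(1033, Mul(j, Function('c')(-16, Function('k')(-6)))) = Add(1033, Mul(-25, Add(4, Mul(-1, -16)))) = Add(1033, Mul(-25, Add(4, 16))) = Add(1033, Mul(-25, 20)) = Add(1033, -500) = 533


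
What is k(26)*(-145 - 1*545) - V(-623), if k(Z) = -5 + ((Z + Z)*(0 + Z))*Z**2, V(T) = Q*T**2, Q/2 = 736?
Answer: -1201949318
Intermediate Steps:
Q = 1472 (Q = 2*736 = 1472)
V(T) = 1472*T**2
k(Z) = -5 + 2*Z**4 (k(Z) = -5 + ((2*Z)*Z)*Z**2 = -5 + (2*Z**2)*Z**2 = -5 + 2*Z**4)
k(26)*(-145 - 1*545) - V(-623) = (-5 + 2*26**4)*(-145 - 1*545) - 1472*(-623)**2 = (-5 + 2*456976)*(-145 - 545) - 1472*388129 = (-5 + 913952)*(-690) - 1*571325888 = 913947*(-690) - 571325888 = -630623430 - 571325888 = -1201949318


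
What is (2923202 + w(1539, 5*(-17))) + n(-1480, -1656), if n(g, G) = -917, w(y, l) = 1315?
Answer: 2923600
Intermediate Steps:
(2923202 + w(1539, 5*(-17))) + n(-1480, -1656) = (2923202 + 1315) - 917 = 2924517 - 917 = 2923600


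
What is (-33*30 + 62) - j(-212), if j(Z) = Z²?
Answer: -45872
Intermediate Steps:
(-33*30 + 62) - j(-212) = (-33*30 + 62) - 1*(-212)² = (-990 + 62) - 1*44944 = -928 - 44944 = -45872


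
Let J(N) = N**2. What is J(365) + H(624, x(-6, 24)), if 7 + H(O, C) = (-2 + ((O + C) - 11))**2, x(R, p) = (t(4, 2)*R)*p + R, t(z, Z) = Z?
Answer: 233707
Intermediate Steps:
x(R, p) = R + 2*R*p (x(R, p) = (2*R)*p + R = 2*R*p + R = R + 2*R*p)
H(O, C) = -7 + (-13 + C + O)**2 (H(O, C) = -7 + (-2 + ((O + C) - 11))**2 = -7 + (-2 + ((C + O) - 11))**2 = -7 + (-2 + (-11 + C + O))**2 = -7 + (-13 + C + O)**2)
J(365) + H(624, x(-6, 24)) = 365**2 + (-7 + (-13 - 6*(1 + 2*24) + 624)**2) = 133225 + (-7 + (-13 - 6*(1 + 48) + 624)**2) = 133225 + (-7 + (-13 - 6*49 + 624)**2) = 133225 + (-7 + (-13 - 294 + 624)**2) = 133225 + (-7 + 317**2) = 133225 + (-7 + 100489) = 133225 + 100482 = 233707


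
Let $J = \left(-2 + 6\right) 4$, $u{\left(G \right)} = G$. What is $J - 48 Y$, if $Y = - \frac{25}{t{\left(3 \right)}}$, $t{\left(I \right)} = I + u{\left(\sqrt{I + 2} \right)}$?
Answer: $916 - 300 \sqrt{5} \approx 245.18$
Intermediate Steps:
$J = 16$ ($J = 4 \cdot 4 = 16$)
$t{\left(I \right)} = I + \sqrt{2 + I}$ ($t{\left(I \right)} = I + \sqrt{I + 2} = I + \sqrt{2 + I}$)
$Y = - \frac{25}{3 + \sqrt{5}}$ ($Y = - \frac{25}{3 + \sqrt{2 + 3}} = - \frac{25}{3 + \sqrt{5}} \approx -4.7746$)
$J - 48 Y = 16 - 48 \left(- \frac{75}{4} + \frac{25 \sqrt{5}}{4}\right) = 16 + \left(900 - 300 \sqrt{5}\right) = 916 - 300 \sqrt{5}$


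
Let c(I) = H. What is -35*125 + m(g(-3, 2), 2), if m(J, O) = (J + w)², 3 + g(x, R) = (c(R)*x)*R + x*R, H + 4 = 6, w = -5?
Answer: -3699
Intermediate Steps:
H = 2 (H = -4 + 6 = 2)
c(I) = 2
g(x, R) = -3 + 3*R*x (g(x, R) = -3 + ((2*x)*R + x*R) = -3 + (2*R*x + R*x) = -3 + 3*R*x)
m(J, O) = (-5 + J)² (m(J, O) = (J - 5)² = (-5 + J)²)
-35*125 + m(g(-3, 2), 2) = -35*125 + (-5 + (-3 + 3*2*(-3)))² = -4375 + (-5 + (-3 - 18))² = -4375 + (-5 - 21)² = -4375 + (-26)² = -4375 + 676 = -3699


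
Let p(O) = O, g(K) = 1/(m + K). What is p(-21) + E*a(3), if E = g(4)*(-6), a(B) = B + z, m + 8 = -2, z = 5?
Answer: -13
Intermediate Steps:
m = -10 (m = -8 - 2 = -10)
g(K) = 1/(-10 + K)
a(B) = 5 + B (a(B) = B + 5 = 5 + B)
E = 1 (E = -6/(-10 + 4) = -6/(-6) = -⅙*(-6) = 1)
p(-21) + E*a(3) = -21 + 1*(5 + 3) = -21 + 1*8 = -21 + 8 = -13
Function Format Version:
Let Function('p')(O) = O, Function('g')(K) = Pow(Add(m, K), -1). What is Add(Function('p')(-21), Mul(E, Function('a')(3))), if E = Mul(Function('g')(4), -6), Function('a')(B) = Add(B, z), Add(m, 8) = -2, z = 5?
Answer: -13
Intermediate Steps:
m = -10 (m = Add(-8, -2) = -10)
Function('g')(K) = Pow(Add(-10, K), -1)
Function('a')(B) = Add(5, B) (Function('a')(B) = Add(B, 5) = Add(5, B))
E = 1 (E = Mul(Pow(Add(-10, 4), -1), -6) = Mul(Pow(-6, -1), -6) = Mul(Rational(-1, 6), -6) = 1)
Add(Function('p')(-21), Mul(E, Function('a')(3))) = Add(-21, Mul(1, Add(5, 3))) = Add(-21, Mul(1, 8)) = Add(-21, 8) = -13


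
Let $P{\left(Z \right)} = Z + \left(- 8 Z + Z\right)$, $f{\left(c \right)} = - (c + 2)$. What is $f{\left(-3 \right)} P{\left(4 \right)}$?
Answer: $-24$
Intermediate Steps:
$f{\left(c \right)} = -2 - c$ ($f{\left(c \right)} = - (2 + c) = -2 - c$)
$P{\left(Z \right)} = - 6 Z$ ($P{\left(Z \right)} = Z - 7 Z = - 6 Z$)
$f{\left(-3 \right)} P{\left(4 \right)} = \left(-2 - -3\right) \left(\left(-6\right) 4\right) = \left(-2 + 3\right) \left(-24\right) = 1 \left(-24\right) = -24$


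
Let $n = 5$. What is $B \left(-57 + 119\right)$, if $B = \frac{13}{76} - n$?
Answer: $- \frac{11377}{38} \approx -299.39$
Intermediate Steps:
$B = - \frac{367}{76}$ ($B = \frac{13}{76} - 5 = - \frac{367}{76} \approx -4.8289$)
$B \left(-57 + 119\right) = - \frac{367 \left(-57 + 119\right)}{76} = \left(- \frac{367}{76}\right) 62 = - \frac{11377}{38}$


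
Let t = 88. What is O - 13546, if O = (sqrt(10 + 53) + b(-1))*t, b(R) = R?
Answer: -13634 + 264*sqrt(7) ≈ -12936.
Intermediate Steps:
O = -88 + 264*sqrt(7) (O = (sqrt(10 + 53) - 1)*88 = (sqrt(63) - 1)*88 = (3*sqrt(7) - 1)*88 = (-1 + 3*sqrt(7))*88 = -88 + 264*sqrt(7) ≈ 610.48)
O - 13546 = (-88 + 264*sqrt(7)) - 13546 = -13634 + 264*sqrt(7)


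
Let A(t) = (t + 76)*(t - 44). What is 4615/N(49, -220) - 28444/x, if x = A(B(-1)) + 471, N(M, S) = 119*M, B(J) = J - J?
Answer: 810479/75803 ≈ 10.692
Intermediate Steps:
B(J) = 0
A(t) = (-44 + t)*(76 + t) (A(t) = (76 + t)*(-44 + t) = (-44 + t)*(76 + t))
x = -2873 (x = (-3344 + 0² + 32*0) + 471 = (-3344 + 0 + 0) + 471 = -3344 + 471 = -2873)
4615/N(49, -220) - 28444/x = 4615/((119*49)) - 28444/(-2873) = 4615/5831 - 28444*(-1/2873) = 4615*(1/5831) + 2188/221 = 4615/5831 + 2188/221 = 810479/75803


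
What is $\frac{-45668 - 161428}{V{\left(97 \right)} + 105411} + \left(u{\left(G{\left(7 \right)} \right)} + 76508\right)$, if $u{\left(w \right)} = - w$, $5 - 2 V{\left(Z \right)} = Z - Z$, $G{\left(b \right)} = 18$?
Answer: $\frac{16125743038}{210827} \approx 76488.0$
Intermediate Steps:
$V{\left(Z \right)} = \frac{5}{2}$ ($V{\left(Z \right)} = \frac{5}{2} - \frac{Z - Z}{2} = \frac{5}{2} - 0 = \frac{5}{2} + 0 = \frac{5}{2}$)
$\frac{-45668 - 161428}{V{\left(97 \right)} + 105411} + \left(u{\left(G{\left(7 \right)} \right)} + 76508\right) = \frac{-45668 - 161428}{\frac{5}{2} + 105411} + \left(\left(-1\right) 18 + 76508\right) = - \frac{207096}{\frac{210827}{2}} + \left(-18 + 76508\right) = \left(-207096\right) \frac{2}{210827} + 76490 = - \frac{414192}{210827} + 76490 = \frac{16125743038}{210827}$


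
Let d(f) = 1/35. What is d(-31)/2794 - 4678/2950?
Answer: -45745867/28848050 ≈ -1.5858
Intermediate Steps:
d(f) = 1/35
d(-31)/2794 - 4678/2950 = (1/35)/2794 - 4678/2950 = (1/35)*(1/2794) - 4678*1/2950 = 1/97790 - 2339/1475 = -45745867/28848050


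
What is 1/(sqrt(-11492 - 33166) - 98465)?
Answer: -98465/9695400883 - 3*I*sqrt(4962)/9695400883 ≈ -1.0156e-5 - 2.1796e-8*I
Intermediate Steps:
1/(sqrt(-11492 - 33166) - 98465) = 1/(sqrt(-44658) - 98465) = 1/(3*I*sqrt(4962) - 98465) = 1/(-98465 + 3*I*sqrt(4962))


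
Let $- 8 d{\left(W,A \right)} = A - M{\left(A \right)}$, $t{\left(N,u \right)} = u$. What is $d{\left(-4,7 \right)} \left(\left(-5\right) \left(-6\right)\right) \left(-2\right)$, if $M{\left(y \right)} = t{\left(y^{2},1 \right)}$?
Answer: $45$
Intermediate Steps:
$M{\left(y \right)} = 1$
$d{\left(W,A \right)} = \frac{1}{8} - \frac{A}{8}$ ($d{\left(W,A \right)} = - \frac{A - 1}{8} = - \frac{-1 + A}{8} = \frac{1}{8} - \frac{A}{8}$)
$d{\left(-4,7 \right)} \left(\left(-5\right) \left(-6\right)\right) \left(-2\right) = \left(\frac{1}{8} - \frac{7}{8}\right) \left(\left(-5\right) \left(-6\right)\right) \left(-2\right) = \left(\frac{1}{8} - \frac{7}{8}\right) 30 \left(-2\right) = \left(- \frac{3}{4}\right) 30 \left(-2\right) = \left(- \frac{45}{2}\right) \left(-2\right) = 45$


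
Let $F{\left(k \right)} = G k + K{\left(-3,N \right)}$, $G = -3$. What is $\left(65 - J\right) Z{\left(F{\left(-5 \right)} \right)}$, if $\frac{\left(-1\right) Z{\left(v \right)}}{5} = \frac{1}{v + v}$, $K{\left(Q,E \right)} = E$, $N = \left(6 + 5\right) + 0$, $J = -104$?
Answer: $- \frac{65}{4} \approx -16.25$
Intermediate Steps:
$N = 11$ ($N = 11 + 0 = 11$)
$F{\left(k \right)} = 11 - 3 k$ ($F{\left(k \right)} = - 3 k + 11 = 11 - 3 k$)
$Z{\left(v \right)} = - \frac{5}{2 v}$ ($Z{\left(v \right)} = - \frac{5}{v + v} = - \frac{5}{2 v}$)
$\left(65 - J\right) Z{\left(F{\left(-5 \right)} \right)} = \left(65 - -104\right) \left(- \frac{5}{2 \left(11 - -15\right)}\right) = \left(65 + 104\right) \left(- \frac{5}{2 \left(11 + 15\right)}\right) = 169 \left(- \frac{5}{2 \cdot 26}\right) = 169 \left(\left(- \frac{5}{2}\right) \frac{1}{26}\right) = 169 \left(- \frac{5}{52}\right) = - \frac{65}{4}$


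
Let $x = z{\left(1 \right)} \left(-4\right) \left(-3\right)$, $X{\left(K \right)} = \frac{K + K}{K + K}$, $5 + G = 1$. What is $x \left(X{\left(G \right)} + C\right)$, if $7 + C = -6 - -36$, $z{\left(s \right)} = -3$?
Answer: $-864$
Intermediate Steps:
$G = -4$ ($G = -5 + 1 = -4$)
$X{\left(K \right)} = 1$ ($X{\left(K \right)} = \frac{2 K}{2 K} = 2 K \frac{1}{2 K} = 1$)
$x = -36$ ($x = \left(-3\right) \left(-4\right) \left(-3\right) = 12 \left(-3\right) = -36$)
$C = 23$ ($C = -7 - -30 = -7 + \left(-6 + 36\right) = -7 + 30 = 23$)
$x \left(X{\left(G \right)} + C\right) = - 36 \left(1 + 23\right) = \left(-36\right) 24 = -864$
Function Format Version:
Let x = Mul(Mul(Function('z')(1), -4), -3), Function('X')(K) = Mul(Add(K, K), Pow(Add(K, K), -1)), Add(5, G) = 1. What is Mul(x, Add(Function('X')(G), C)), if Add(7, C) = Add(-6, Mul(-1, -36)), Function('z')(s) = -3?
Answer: -864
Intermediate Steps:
G = -4 (G = Add(-5, 1) = -4)
Function('X')(K) = 1 (Function('X')(K) = Mul(Mul(2, K), Pow(Mul(2, K), -1)) = Mul(Mul(2, K), Mul(Rational(1, 2), Pow(K, -1))) = 1)
x = -36 (x = Mul(Mul(-3, -4), -3) = Mul(12, -3) = -36)
C = 23 (C = Add(-7, Add(-6, Mul(-1, -36))) = Add(-7, Add(-6, 36)) = Add(-7, 30) = 23)
Mul(x, Add(Function('X')(G), C)) = Mul(-36, Add(1, 23)) = Mul(-36, 24) = -864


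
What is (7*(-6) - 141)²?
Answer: 33489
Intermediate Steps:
(7*(-6) - 141)² = (-42 - 141)² = (-183)² = 33489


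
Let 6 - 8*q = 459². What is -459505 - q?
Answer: -3465365/8 ≈ -4.3317e+5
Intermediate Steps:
q = -210675/8 (q = ¾ - ⅛*459² = ¾ - ⅛*210681 = ¾ - 210681/8 = -210675/8 ≈ -26334.)
-459505 - q = -459505 - 1*(-210675/8) = -459505 + 210675/8 = -3465365/8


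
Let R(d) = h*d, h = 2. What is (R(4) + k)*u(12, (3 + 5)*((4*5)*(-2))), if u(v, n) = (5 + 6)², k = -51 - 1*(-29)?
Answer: -1694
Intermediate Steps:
k = -22 (k = -51 + 29 = -22)
R(d) = 2*d
u(v, n) = 121 (u(v, n) = 11² = 121)
(R(4) + k)*u(12, (3 + 5)*((4*5)*(-2))) = (2*4 - 22)*121 = (8 - 22)*121 = -14*121 = -1694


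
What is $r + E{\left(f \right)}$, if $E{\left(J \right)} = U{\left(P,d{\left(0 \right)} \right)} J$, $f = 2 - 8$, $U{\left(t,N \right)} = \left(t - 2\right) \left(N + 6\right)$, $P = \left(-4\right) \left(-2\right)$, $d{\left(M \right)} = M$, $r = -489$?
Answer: $-705$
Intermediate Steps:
$P = 8$
$U{\left(t,N \right)} = \left(-2 + t\right) \left(6 + N\right)$
$f = -6$ ($f = 2 - 8 = -6$)
$E{\left(J \right)} = 36 J$ ($E{\left(J \right)} = \left(-12 - 0 + 6 \cdot 8 + 0 \cdot 8\right) J = \left(-12 + 0 + 48 + 0\right) J = 36 J$)
$r + E{\left(f \right)} = -489 + 36 \left(-6\right) = -489 - 216 = -705$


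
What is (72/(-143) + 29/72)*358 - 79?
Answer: -592315/5148 ≈ -115.06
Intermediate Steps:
(72/(-143) + 29/72)*358 - 79 = (72*(-1/143) + 29*(1/72))*358 - 79 = (-72/143 + 29/72)*358 - 79 = -1037/10296*358 - 79 = -185623/5148 - 79 = -592315/5148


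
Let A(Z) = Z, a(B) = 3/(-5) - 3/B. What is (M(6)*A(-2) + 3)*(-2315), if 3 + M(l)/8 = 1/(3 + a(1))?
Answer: -539395/3 ≈ -1.7980e+5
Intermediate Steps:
a(B) = -⅗ - 3/B (a(B) = 3*(-⅕) - 3/B = -⅗ - 3/B)
M(l) = -112/3 (M(l) = -24 + 8/(3 + (-⅗ - 3/1)) = -24 + 8/(3 + (-⅗ - 3*1)) = -24 + 8/(3 + (-⅗ - 3)) = -24 + 8/(3 - 18/5) = -24 + 8/(-⅗) = -24 + 8*(-5/3) = -24 - 40/3 = -112/3)
(M(6)*A(-2) + 3)*(-2315) = (-112/3*(-2) + 3)*(-2315) = (224/3 + 3)*(-2315) = (233/3)*(-2315) = -539395/3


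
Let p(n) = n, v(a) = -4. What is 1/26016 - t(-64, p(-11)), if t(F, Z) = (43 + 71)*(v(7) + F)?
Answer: 201676033/26016 ≈ 7752.0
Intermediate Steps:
t(F, Z) = -456 + 114*F (t(F, Z) = (43 + 71)*(-4 + F) = 114*(-4 + F) = -456 + 114*F)
1/26016 - t(-64, p(-11)) = 1/26016 - (-456 + 114*(-64)) = 1/26016 - (-456 - 7296) = 1/26016 - 1*(-7752) = 1/26016 + 7752 = 201676033/26016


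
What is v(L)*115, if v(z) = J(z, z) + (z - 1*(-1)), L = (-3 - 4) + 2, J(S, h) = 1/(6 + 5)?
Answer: -4945/11 ≈ -449.55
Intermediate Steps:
J(S, h) = 1/11
L = -5 (L = -7 + 2 = -5)
v(z) = 12/11 + z (v(z) = 1/11 + (z - 1*(-1)) = 1/11 + (z + 1) = 1/11 + (1 + z) = 12/11 + z)
v(L)*115 = (12/11 - 5)*115 = -43/11*115 = -4945/11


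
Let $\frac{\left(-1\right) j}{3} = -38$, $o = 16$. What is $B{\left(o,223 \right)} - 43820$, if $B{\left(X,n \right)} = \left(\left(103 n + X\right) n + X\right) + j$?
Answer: $5081965$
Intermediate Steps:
$j = 114$ ($j = \left(-3\right) \left(-38\right) = 114$)
$B{\left(X,n \right)} = 114 + X + n \left(X + 103 n\right)$ ($B{\left(X,n \right)} = \left(\left(103 n + X\right) n + X\right) + 114 = \left(\left(X + 103 n\right) n + X\right) + 114 = \left(n \left(X + 103 n\right) + X\right) + 114 = \left(X + n \left(X + 103 n\right)\right) + 114 = 114 + X + n \left(X + 103 n\right)$)
$B{\left(o,223 \right)} - 43820 = \left(114 + 16 + 103 \cdot 223^{2} + 16 \cdot 223\right) - 43820 = \left(114 + 16 + 103 \cdot 49729 + 3568\right) - 43820 = \left(114 + 16 + 5122087 + 3568\right) - 43820 = 5125785 - 43820 = 5081965$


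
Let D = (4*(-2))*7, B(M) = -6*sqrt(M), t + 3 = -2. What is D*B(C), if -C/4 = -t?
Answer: 672*I*sqrt(5) ≈ 1502.6*I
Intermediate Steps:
t = -5 (t = -3 - 2 = -5)
C = -20 (C = -(-4)*(-5) = -4*5 = -20)
D = -56 (D = -8*7 = -56)
D*B(C) = -(-336)*sqrt(-20) = -(-336)*2*I*sqrt(5) = -(-672)*I*sqrt(5) = 672*I*sqrt(5)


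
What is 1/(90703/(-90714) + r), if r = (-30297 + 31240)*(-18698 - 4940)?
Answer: -90714/2022072663379 ≈ -4.4862e-8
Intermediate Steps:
r = -22290634 (r = 943*(-23638) = -22290634)
1/(90703/(-90714) + r) = 1/(90703/(-90714) - 22290634) = 1/(90703*(-1/90714) - 22290634) = 1/(-90703/90714 - 22290634) = 1/(-2022072663379/90714) = -90714/2022072663379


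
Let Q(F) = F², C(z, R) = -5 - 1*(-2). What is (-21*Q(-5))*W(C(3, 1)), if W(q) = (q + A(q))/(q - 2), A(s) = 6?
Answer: 315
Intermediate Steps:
C(z, R) = -3 (C(z, R) = -5 + 2 = -3)
W(q) = (6 + q)/(-2 + q) (W(q) = (q + 6)/(q - 2) = (6 + q)/(-2 + q))
(-21*Q(-5))*W(C(3, 1)) = (-21*(-5)²)*((6 - 3)/(-2 - 3)) = (-21*25)*(3/(-5)) = -(-105)*3 = -525*(-⅗) = 315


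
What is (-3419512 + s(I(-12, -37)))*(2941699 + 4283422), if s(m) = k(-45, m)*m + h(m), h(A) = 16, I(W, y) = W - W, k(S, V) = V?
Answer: -24706272359016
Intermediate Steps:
I(W, y) = 0
s(m) = 16 + m² (s(m) = m*m + 16 = m² + 16 = 16 + m²)
(-3419512 + s(I(-12, -37)))*(2941699 + 4283422) = (-3419512 + (16 + 0²))*(2941699 + 4283422) = (-3419512 + (16 + 0))*7225121 = (-3419512 + 16)*7225121 = -3419496*7225121 = -24706272359016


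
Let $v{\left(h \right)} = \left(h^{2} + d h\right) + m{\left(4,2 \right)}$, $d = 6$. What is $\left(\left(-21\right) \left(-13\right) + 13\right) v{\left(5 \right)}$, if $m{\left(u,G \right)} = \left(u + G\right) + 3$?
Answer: $18304$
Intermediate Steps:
$m{\left(u,G \right)} = 3 + G + u$ ($m{\left(u,G \right)} = \left(G + u\right) + 3 = 3 + G + u$)
$v{\left(h \right)} = 9 + h^{2} + 6 h$ ($v{\left(h \right)} = \left(h^{2} + 6 h\right) + \left(3 + 2 + 4\right) = \left(h^{2} + 6 h\right) + 9 = 9 + h^{2} + 6 h$)
$\left(\left(-21\right) \left(-13\right) + 13\right) v{\left(5 \right)} = \left(\left(-21\right) \left(-13\right) + 13\right) \left(9 + 5^{2} + 6 \cdot 5\right) = \left(273 + 13\right) \left(9 + 25 + 30\right) = 286 \cdot 64 = 18304$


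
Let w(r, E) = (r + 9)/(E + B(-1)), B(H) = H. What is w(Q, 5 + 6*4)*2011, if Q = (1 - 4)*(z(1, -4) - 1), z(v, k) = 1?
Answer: 18099/28 ≈ 646.39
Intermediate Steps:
Q = 0 (Q = (1 - 4)*(1 - 1) = -3*0 = 0)
w(r, E) = (9 + r)/(-1 + E) (w(r, E) = (r + 9)/(E - 1) = (9 + r)/(-1 + E))
w(Q, 5 + 6*4)*2011 = ((9 + 0)/(-1 + (5 + 6*4)))*2011 = (9/(-1 + (5 + 24)))*2011 = (9/(-1 + 29))*2011 = (9/28)*2011 = 18099/28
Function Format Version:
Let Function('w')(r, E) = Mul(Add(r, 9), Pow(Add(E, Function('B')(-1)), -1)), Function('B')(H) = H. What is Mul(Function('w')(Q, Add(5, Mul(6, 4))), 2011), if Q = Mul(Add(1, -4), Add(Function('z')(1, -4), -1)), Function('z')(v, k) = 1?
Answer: Rational(18099, 28) ≈ 646.39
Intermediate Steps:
Q = 0 (Q = Mul(Add(1, -4), Add(1, -1)) = Mul(-3, 0) = 0)
Function('w')(r, E) = Mul(Pow(Add(-1, E), -1), Add(9, r)) (Function('w')(r, E) = Mul(Add(r, 9), Pow(Add(E, -1), -1)) = Mul(Add(9, r), Pow(Add(-1, E), -1)) = Mul(Pow(Add(-1, E), -1), Add(9, r)))
Mul(Function('w')(Q, Add(5, Mul(6, 4))), 2011) = Mul(Mul(Pow(Add(-1, Add(5, Mul(6, 4))), -1), Add(9, 0)), 2011) = Mul(Mul(Pow(Add(-1, Add(5, 24)), -1), 9), 2011) = Mul(Mul(Pow(Add(-1, 29), -1), 9), 2011) = Mul(Mul(Pow(28, -1), 9), 2011) = Mul(Mul(Rational(1, 28), 9), 2011) = Mul(Rational(9, 28), 2011) = Rational(18099, 28)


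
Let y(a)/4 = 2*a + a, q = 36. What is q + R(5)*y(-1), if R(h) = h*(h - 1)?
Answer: -204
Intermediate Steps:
R(h) = h*(-1 + h)
y(a) = 12*a (y(a) = 4*(2*a + a) = 4*(3*a) = 12*a)
q + R(5)*y(-1) = 36 + (5*(-1 + 5))*(12*(-1)) = 36 + (5*4)*(-12) = 36 + 20*(-12) = 36 - 240 = -204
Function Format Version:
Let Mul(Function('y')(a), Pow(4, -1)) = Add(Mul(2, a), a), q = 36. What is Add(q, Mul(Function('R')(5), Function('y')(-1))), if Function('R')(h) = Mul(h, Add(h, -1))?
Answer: -204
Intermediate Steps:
Function('R')(h) = Mul(h, Add(-1, h))
Function('y')(a) = Mul(12, a) (Function('y')(a) = Mul(4, Add(Mul(2, a), a)) = Mul(4, Mul(3, a)) = Mul(12, a))
Add(q, Mul(Function('R')(5), Function('y')(-1))) = Add(36, Mul(Mul(5, Add(-1, 5)), Mul(12, -1))) = Add(36, Mul(Mul(5, 4), -12)) = Add(36, Mul(20, -12)) = Add(36, -240) = -204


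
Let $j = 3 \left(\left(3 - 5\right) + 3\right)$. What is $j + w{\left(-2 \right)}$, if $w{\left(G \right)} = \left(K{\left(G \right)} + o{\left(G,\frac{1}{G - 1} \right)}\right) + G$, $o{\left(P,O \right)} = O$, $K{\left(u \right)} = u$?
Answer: $- \frac{4}{3} \approx -1.3333$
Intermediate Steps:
$w{\left(G \right)} = \frac{1}{-1 + G} + 2 G$ ($w{\left(G \right)} = \left(G + \frac{1}{G - 1}\right) + G = \left(G + \frac{1}{-1 + G}\right) + G = \frac{1}{-1 + G} + 2 G$)
$j = 3$ ($j = 3 \left(\left(3 - 5\right) + 3\right) = 3 \left(-2 + 3\right) = 3 \cdot 1 = 3$)
$j + w{\left(-2 \right)} = 3 + \frac{1 + 2 \left(-2\right) \left(-1 - 2\right)}{-1 - 2} = 3 + \frac{1 + 2 \left(-2\right) \left(-3\right)}{-3} = 3 - \frac{1 + 12}{3} = 3 - \frac{13}{3} = - \frac{4}{3}$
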